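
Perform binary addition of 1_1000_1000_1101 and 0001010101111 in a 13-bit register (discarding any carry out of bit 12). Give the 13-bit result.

  1100010001101
+ 0001010101111
= 1101100111100

1101100111100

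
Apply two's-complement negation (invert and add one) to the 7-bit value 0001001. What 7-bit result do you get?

1110111

Invert: 1110110. Add 1: 1110111.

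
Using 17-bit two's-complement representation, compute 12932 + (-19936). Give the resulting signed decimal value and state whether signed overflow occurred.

-7004; no overflow

12932 → 00011001010000100
-19936 → 11011001000100000
  00011001010000100
+ 11011001000100000
= 11110010010100100
Result 11110010010100100: MSB = 1 → 124068 − 131072 = -7004.
Addends have opposite signs, so signed overflow cannot occur.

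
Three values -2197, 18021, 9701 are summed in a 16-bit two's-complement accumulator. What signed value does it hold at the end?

-2197 + 18021 = 15824 (0011110111010000)
15824 + 9701 = 25525 (0110001110110101)

25525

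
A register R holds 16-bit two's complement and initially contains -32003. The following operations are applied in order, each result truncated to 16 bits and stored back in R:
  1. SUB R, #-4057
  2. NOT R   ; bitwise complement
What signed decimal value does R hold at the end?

Start: R = -32003 = 1000001011111101.
R = -32003 − (-4057) = -27946 = 1001001011010110
R = NOT 1001001011010110 = 0110110100101001 = 27945

27945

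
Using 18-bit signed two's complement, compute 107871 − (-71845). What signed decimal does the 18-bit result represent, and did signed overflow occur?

107871 → 011010010101011111
-71845 → 101110011101011011
Subtract via negate-and-add: invert 101110011101011011 + 1 = 010001100010100101 (i.e. 71845).
  011010010101011111
+ 010001100010100101
= 101011111000000100
Result 101011111000000100: MSB = 1 → 179716 − 262144 = -82428.
Both addends (after negating the subtrahend) are non-negative but the stored result is negative: signed overflow. The true value 107871 − (-71845) = 179716 lies outside [-131072, 131071].

-82428; overflow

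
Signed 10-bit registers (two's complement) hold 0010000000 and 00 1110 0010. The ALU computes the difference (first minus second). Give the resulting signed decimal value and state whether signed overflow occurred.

0010000000 = 128 (signed)
00 1110 0010 → 0011100010 = 226 (signed)
Subtract via negate-and-add: invert 0011100010 + 1 = 1100011110 (i.e. -226).
  0010000000
+ 1100011110
= 1110011110
Result 1110011110: MSB = 1 → 926 − 1024 = -98.
Addends (after negating the subtrahend) have opposite signs, so signed overflow cannot occur.

-98; no overflow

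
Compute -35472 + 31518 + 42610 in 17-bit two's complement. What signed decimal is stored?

38656

-35472 + 31518 = -3954 (11111000010001110)
-3954 + 42610 = 38656 (01001011100000000)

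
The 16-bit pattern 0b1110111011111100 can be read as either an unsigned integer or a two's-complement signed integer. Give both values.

Unsigned: 1110111011111100 = 61180.
Signed: MSB=1 → 61180 − 65536 = -4356.

unsigned = 61180, signed = -4356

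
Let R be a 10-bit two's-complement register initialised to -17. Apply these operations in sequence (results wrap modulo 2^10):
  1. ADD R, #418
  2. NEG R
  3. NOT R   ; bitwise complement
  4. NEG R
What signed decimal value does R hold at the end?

-400

Start: R = -17 = 1111101111.
R = -17 + 418 = 401 = 0110010001
R = −(401) = -401 = 1001101111
R = NOT 1001101111 = 0110010000 = 400
R = −(400) = -400 = 1001110000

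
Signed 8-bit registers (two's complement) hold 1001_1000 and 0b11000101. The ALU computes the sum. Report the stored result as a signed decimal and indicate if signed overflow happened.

93; overflow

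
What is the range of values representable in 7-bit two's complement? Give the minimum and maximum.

min = -64, max = 63

Minimum: −2^6 = -64.
Maximum: 2^6 − 1 = 63.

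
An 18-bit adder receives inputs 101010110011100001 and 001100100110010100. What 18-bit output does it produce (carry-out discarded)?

  101010110011100001
+ 001100100110010100
= 110111011001110101

110111011001110101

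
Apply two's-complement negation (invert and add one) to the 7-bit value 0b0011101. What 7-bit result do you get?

1100011

Invert: 1100010. Add 1: 1100011.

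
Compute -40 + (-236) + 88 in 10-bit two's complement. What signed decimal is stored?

-188

-40 + (-236) = -276 (1011101100)
-276 + 88 = -188 (1101000100)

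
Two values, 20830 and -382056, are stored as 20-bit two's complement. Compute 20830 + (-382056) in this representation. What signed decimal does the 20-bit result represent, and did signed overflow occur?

-361226; no overflow

20830 → 00000101000101011110
-382056 → 10100010101110011000
  00000101000101011110
+ 10100010101110011000
= 10100111110011110110
Result 10100111110011110110: MSB = 1 → 687350 − 1048576 = -361226.
Addends have opposite signs, so signed overflow cannot occur.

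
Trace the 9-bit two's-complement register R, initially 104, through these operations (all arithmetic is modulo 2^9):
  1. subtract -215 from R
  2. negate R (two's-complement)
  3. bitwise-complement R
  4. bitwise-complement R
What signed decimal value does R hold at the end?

193

Start: R = 104 = 001101000.
R = 104 − (-215) = 319; wraps to -193 = 100111111
R = −(-193) = 193 = 011000001
R = NOT 011000001 = 100111110 = -194
R = NOT 100111110 = 011000001 = 193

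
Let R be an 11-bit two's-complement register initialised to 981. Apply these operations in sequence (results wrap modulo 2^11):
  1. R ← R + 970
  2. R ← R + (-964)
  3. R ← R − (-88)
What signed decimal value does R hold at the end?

-973

Start: R = 981 = 01111010101.
R = 981 + 970 = 1951; wraps to -97 = 11110011111
R = -97 + (-964) = -1061; wraps to 987 = 01111011011
R = 987 − (-88) = 1075; wraps to -973 = 10000110011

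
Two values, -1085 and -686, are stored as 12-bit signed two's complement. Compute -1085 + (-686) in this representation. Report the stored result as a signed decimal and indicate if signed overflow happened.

-1085 → 101111000011
-686 → 110101010010
  101111000011
+ 110101010010
= 100100010101  (discard carry-out 1)
Result 100100010101: MSB = 1 → 2325 − 4096 = -1771.
Both addends are negative and so is the stored result: no signed overflow.

-1771; no overflow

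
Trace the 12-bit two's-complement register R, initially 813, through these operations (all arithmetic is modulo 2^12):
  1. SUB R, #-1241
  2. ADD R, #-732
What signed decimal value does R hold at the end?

1322

Start: R = 813 = 001100101101.
R = 813 − (-1241) = 2054; wraps to -2042 = 100000000110
R = -2042 + (-732) = -2774; wraps to 1322 = 010100101010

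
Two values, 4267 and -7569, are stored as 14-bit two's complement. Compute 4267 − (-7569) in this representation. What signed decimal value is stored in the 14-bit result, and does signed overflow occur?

-4548; overflow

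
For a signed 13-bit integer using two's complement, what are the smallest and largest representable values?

Minimum: −2^12 = -4096.
Maximum: 2^12 − 1 = 4095.

min = -4096, max = 4095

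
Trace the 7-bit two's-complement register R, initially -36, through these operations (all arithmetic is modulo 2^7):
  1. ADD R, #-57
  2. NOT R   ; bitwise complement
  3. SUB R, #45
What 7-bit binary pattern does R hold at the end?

Start: R = -36 = 1011100.
R = -36 + (-57) = -93; wraps to 35 = 0100011
R = NOT 0100011 = 1011100 = -36
R = -36 − 45 = -81; wraps to 47 = 0101111

0101111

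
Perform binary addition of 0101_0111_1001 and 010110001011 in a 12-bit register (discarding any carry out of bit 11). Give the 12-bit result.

101100000100

  010101111001
+ 010110001011
= 101100000100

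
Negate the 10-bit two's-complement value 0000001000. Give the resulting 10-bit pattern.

1111111000

Invert: 1111110111. Add 1: 1111111000.
Check: 0000001000 = 8, 1111111000 = -8.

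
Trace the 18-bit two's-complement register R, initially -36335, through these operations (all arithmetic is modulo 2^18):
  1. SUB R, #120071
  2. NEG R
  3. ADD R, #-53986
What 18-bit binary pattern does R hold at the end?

011001000000010100

Start: R = -36335 = 110111001000010001.
R = -36335 − 120071 = -156406; wraps to 105738 = 011001110100001010
R = −(105738) = -105738 = 100110001011110110
R = -105738 + (-53986) = -159724; wraps to 102420 = 011001000000010100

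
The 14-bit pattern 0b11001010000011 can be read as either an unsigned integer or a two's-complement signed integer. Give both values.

Unsigned: 11001010000011 = 12931.
Signed: MSB=1 → 12931 − 16384 = -3453.

unsigned = 12931, signed = -3453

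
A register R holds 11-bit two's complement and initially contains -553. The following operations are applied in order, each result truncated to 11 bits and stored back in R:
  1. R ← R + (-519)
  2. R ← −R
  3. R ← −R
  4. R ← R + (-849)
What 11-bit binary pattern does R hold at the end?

00001111111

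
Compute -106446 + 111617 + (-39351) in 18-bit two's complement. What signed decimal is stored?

-106446 + 111617 = 5171 (000001010000110011)
5171 + (-39351) = -34180 (110111101001111100)

-34180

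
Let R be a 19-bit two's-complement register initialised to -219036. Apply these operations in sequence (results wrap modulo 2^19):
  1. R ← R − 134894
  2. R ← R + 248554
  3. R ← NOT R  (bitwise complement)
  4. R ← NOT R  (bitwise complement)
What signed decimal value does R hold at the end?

Start: R = -219036 = 1001010100001100100.
R = -219036 − 134894 = -353930; wraps to 170358 = 0101001100101110110
R = 170358 + 248554 = 418912; wraps to -105376 = 1100110010001100000
R = NOT 1100110010001100000 = 0011001101110011111 = 105375
R = NOT 0011001101110011111 = 1100110010001100000 = -105376

-105376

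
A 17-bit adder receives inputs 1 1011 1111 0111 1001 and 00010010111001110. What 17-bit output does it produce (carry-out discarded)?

11110010101000111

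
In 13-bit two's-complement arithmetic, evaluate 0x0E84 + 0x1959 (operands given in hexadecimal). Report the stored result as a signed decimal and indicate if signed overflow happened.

2013; no overflow

0x0E84 = 0111010000100 = 3716 (signed)
0x1959 = 1100101011001 = -1703 (signed)
  0111010000100
+ 1100101011001
= 0011111011101  (discard carry-out 1)
Result 0011111011101: MSB = 0 → value 2013.
Addends have opposite signs, so signed overflow cannot occur.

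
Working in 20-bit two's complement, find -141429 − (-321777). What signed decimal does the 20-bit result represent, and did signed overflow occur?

-141429 → 11011101011110001011
-321777 → 10110001011100001111
Subtract via negate-and-add: invert 10110001011100001111 + 1 = 01001110100011110001 (i.e. 321777).
  11011101011110001011
+ 01001110100011110001
= 00101100000001111100  (discard carry-out 1)
Result 00101100000001111100: MSB = 0 → value 180348.
Addends (after negating the subtrahend) have opposite signs, so signed overflow cannot occur.

180348; no overflow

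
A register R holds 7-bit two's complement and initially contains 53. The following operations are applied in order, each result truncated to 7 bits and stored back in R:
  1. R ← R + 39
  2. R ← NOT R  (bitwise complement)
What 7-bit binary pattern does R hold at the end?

Start: R = 53 = 0110101.
R = 53 + 39 = 92; wraps to -36 = 1011100
R = NOT 1011100 = 0100011 = 35

0100011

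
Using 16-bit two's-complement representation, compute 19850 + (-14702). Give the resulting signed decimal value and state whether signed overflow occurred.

19850 → 0100110110001010
-14702 → 1100011010010010
  0100110110001010
+ 1100011010010010
= 0001010000011100  (discard carry-out 1)
Result 0001010000011100: MSB = 0 → value 5148.
Addends have opposite signs, so signed overflow cannot occur.

5148; no overflow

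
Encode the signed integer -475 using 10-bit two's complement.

|-475| = 475 = 0111011011 in 10 bits.
Invert the bits: 1000100100. Add 1: 1000100101.

1000100101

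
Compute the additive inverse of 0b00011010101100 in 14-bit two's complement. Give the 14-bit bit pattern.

Invert: 11100101010011. Add 1: 11100101010100.

11100101010100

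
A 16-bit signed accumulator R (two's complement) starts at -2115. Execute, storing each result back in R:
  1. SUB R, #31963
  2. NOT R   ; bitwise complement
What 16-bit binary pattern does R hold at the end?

Start: R = -2115 = 1111011110111101.
R = -2115 − 31963 = -34078; wraps to 31458 = 0111101011100010
R = NOT 0111101011100010 = 1000010100011101 = -31459

1000010100011101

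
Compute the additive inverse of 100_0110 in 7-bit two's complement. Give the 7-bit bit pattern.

Invert: 0111001. Add 1: 0111010.
Check: 1000110 = -58, 0111010 = 58.

0111010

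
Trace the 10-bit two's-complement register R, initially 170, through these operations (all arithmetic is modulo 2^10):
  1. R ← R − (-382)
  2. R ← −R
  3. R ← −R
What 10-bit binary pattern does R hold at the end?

1000101000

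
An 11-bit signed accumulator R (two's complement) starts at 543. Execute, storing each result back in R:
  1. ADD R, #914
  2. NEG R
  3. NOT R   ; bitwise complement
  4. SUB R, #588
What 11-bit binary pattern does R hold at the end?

Start: R = 543 = 01000011111.
R = 543 + 914 = 1457; wraps to -591 = 10110110001
R = −(-591) = 591 = 01001001111
R = NOT 01001001111 = 10110110000 = -592
R = -592 − 588 = -1180; wraps to 868 = 01101100100

01101100100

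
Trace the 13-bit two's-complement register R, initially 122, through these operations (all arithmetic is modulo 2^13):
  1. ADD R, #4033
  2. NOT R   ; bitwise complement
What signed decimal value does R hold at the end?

Start: R = 122 = 0000001111010.
R = 122 + 4033 = 4155; wraps to -4037 = 1000000111011
R = NOT 1000000111011 = 0111111000100 = 4036

4036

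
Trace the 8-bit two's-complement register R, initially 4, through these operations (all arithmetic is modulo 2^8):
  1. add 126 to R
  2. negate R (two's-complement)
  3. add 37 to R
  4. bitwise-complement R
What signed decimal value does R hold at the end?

92

Start: R = 4 = 00000100.
R = 4 + 126 = 130; wraps to -126 = 10000010
R = −(-126) = 126 = 01111110
R = 126 + 37 = 163; wraps to -93 = 10100011
R = NOT 10100011 = 01011100 = 92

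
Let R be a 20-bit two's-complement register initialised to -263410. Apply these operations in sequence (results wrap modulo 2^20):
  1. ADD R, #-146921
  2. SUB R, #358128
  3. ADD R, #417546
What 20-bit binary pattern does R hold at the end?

10101010010100111111

Start: R = -263410 = 10111111101100001110.
R = -263410 + (-146921) = -410331 = 10011011110100100101
R = -410331 − 358128 = -768459; wraps to 280117 = 01000100011000110101
R = 280117 + 417546 = 697663; wraps to -350913 = 10101010010100111111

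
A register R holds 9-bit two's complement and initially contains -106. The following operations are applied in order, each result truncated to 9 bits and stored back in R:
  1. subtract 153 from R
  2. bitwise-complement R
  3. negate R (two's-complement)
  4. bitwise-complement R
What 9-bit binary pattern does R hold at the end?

100000001

Start: R = -106 = 110010110.
R = -106 − 153 = -259; wraps to 253 = 011111101
R = NOT 011111101 = 100000010 = -254
R = −(-254) = 254 = 011111110
R = NOT 011111110 = 100000001 = -255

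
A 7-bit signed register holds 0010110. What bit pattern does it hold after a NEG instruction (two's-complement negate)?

Invert: 1101001. Add 1: 1101010.

1101010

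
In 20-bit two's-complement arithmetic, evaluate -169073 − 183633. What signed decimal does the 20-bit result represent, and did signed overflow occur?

-352706; no overflow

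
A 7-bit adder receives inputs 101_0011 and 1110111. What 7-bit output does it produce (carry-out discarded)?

1001010

  1010011
+ 1110111
= 1001010  (discard carry-out 1)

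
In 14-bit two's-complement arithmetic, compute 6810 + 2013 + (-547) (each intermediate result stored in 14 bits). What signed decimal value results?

-8108

6810 + 2013 = 8823 → wraps to -7561 (10001001110111)
-7561 + (-547) = -8108 (10000001010100)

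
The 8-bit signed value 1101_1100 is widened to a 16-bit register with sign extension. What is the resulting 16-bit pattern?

MSB of 11011100 is 1; replicate it into the new high bits.
11111111|11011100 → 1111111111011100 (still -36).

1111111111011100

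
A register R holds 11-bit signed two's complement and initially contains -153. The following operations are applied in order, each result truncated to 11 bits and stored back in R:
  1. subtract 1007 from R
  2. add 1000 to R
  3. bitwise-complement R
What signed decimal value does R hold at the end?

159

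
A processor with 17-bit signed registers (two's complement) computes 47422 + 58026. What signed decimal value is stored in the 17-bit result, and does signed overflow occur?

-25624; overflow

47422 → 01011100100111110
58026 → 01110001010101010
  01011100100111110
+ 01110001010101010
= 11001101111101000
Result 11001101111101000: MSB = 1 → 105448 − 131072 = -25624.
Both addends are non-negative but the stored result is negative: signed overflow. The true value 47422 + 58026 = 105448 lies outside [-65536, 65535].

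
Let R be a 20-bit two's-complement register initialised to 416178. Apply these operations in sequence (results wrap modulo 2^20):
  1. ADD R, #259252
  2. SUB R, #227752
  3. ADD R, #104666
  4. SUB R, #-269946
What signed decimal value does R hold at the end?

Start: R = 416178 = 01100101100110110010.
R = 416178 + 259252 = 675430; wraps to -373146 = 10100100111001100110
R = -373146 − 227752 = -600898; wraps to 447678 = 01101101010010111110
R = 447678 + 104666 = 552344; wraps to -496232 = 10000110110110011000
R = -496232 − (-269946) = -226286 = 11001000110000010010

-226286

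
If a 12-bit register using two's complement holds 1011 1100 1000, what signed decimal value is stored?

-1080

MSB is 1, so the value is negative.
Invert: 010000110111. Add 1: 010000111000 = 1080. So the value is −1080.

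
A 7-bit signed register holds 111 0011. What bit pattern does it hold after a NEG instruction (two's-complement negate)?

0001101

Invert: 0001100. Add 1: 0001101.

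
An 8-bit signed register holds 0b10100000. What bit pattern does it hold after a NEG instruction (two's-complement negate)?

Invert: 01011111. Add 1: 01100000.
Check: 10100000 = -96, 01100000 = 96.

01100000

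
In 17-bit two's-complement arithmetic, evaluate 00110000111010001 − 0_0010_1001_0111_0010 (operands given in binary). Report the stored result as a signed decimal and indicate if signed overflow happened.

14431; no overflow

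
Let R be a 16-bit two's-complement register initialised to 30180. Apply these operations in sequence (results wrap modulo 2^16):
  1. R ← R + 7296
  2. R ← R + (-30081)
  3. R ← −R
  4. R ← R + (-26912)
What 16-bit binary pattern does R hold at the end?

Start: R = 30180 = 0111010111100100.
R = 30180 + 7296 = 37476; wraps to -28060 = 1001001001100100
R = -28060 + (-30081) = -58141; wraps to 7395 = 0001110011100011
R = −(7395) = -7395 = 1110001100011101
R = -7395 + (-26912) = -34307; wraps to 31229 = 0111100111111101

0111100111111101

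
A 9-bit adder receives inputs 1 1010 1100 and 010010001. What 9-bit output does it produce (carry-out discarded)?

  110101100
+ 010010001
= 000111101  (discard carry-out 1)

000111101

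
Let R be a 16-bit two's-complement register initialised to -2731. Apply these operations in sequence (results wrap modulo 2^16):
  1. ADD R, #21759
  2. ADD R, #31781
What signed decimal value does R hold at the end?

-14727

Start: R = -2731 = 1111010101010101.
R = -2731 + 21759 = 19028 = 0100101001010100
R = 19028 + 31781 = 50809; wraps to -14727 = 1100011001111001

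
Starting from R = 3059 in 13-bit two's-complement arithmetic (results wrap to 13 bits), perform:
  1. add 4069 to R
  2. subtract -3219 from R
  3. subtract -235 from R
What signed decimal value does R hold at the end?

Start: R = 3059 = 0101111110011.
R = 3059 + 4069 = 7128; wraps to -1064 = 1101111011000
R = -1064 − (-3219) = 2155 = 0100001101011
R = 2155 − (-235) = 2390 = 0100101010110

2390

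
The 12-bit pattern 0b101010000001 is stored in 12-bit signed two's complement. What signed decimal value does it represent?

-1407

MSB is 1, so the value is negative.
Invert: 010101111110. Add 1: 010101111111 = 1407. So the value is −1407.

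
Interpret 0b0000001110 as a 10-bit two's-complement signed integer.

MSB is 0, so the value is non-negative: 0000001110 = 14.

14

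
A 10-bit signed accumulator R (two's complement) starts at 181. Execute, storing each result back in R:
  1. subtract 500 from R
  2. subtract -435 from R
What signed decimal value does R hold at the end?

116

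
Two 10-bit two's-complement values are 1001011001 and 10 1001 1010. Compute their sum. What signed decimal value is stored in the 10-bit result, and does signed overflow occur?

243; overflow

1001011001 = -423 (signed)
10 1001 1010 → 1010011010 = -358 (signed)
  1001011001
+ 1010011010
= 0011110011  (discard carry-out 1)
Result 0011110011: MSB = 0 → value 243.
Both addends are negative but the stored result is non-negative: signed overflow. The true value -423 + (-358) = -781 lies outside [-512, 511].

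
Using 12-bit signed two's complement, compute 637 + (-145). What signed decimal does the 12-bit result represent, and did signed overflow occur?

637 → 001001111101
-145 → 111101101111
  001001111101
+ 111101101111
= 000111101100  (discard carry-out 1)
Result 000111101100: MSB = 0 → value 492.
Addends have opposite signs, so signed overflow cannot occur.

492; no overflow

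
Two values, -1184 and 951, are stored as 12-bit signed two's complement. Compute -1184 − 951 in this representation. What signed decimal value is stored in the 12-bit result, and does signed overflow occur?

1961; overflow

-1184 → 101101100000
951 → 001110110111
Subtract via negate-and-add: invert 001110110111 + 1 = 110001001001 (i.e. -951).
  101101100000
+ 110001001001
= 011110101001  (discard carry-out 1)
Result 011110101001: MSB = 0 → value 1961.
Both addends (after negating the subtrahend) are negative but the stored result is non-negative: signed overflow. The true value -1184 − 951 = -2135 lies outside [-2048, 2047].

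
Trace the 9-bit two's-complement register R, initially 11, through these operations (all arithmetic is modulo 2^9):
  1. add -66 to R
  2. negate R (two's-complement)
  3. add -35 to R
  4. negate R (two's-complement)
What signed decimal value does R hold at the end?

-20

Start: R = 11 = 000001011.
R = 11 + (-66) = -55 = 111001001
R = −(-55) = 55 = 000110111
R = 55 + (-35) = 20 = 000010100
R = −(20) = -20 = 111101100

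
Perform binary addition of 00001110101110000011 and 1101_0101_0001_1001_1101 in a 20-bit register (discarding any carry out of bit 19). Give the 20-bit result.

  00001110101110000011
+ 11010101000110011101
= 11100011110100100000

11100011110100100000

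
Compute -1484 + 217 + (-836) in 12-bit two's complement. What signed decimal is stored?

1993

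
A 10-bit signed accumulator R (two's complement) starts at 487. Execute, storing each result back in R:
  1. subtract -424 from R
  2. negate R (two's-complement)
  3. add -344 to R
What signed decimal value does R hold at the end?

-231

Start: R = 487 = 0111100111.
R = 487 − (-424) = 911; wraps to -113 = 1110001111
R = −(-113) = 113 = 0001110001
R = 113 + (-344) = -231 = 1100011001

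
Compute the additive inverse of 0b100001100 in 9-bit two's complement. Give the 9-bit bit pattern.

011110100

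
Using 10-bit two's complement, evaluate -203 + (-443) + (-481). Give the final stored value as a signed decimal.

-203 + (-443) = -646 → wraps to 378 (0101111010)
378 + (-481) = -103 (1110011001)

-103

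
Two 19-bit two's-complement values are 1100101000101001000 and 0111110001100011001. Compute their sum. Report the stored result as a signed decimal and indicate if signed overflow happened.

144481; no overflow

1100101000101001000 = -110264 (signed)
0111110001100011001 = 254745 (signed)
  1100101000101001000
+ 0111110001100011001
= 0100011010001100001  (discard carry-out 1)
Result 0100011010001100001: MSB = 0 → value 144481.
Addends have opposite signs, so signed overflow cannot occur.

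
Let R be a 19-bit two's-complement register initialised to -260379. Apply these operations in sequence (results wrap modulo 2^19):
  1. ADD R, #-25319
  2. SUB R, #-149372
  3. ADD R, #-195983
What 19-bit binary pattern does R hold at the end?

0101110110111101011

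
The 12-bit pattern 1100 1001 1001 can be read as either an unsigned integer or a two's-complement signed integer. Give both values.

unsigned = 3225, signed = -871

Unsigned: 110010011001 = 3225.
Signed: MSB=1 → 3225 − 4096 = -871.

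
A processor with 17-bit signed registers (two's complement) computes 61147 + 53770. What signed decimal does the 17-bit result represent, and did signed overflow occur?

-16155; overflow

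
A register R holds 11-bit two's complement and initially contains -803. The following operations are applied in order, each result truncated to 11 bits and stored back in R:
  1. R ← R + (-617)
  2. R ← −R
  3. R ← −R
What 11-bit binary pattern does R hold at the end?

01001110100

Start: R = -803 = 10011011101.
R = -803 + (-617) = -1420; wraps to 628 = 01001110100
R = −(628) = -628 = 10110001100
R = −(-628) = 628 = 01001110100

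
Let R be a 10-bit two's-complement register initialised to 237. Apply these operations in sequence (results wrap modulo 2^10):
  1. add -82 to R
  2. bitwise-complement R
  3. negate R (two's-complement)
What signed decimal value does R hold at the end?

Start: R = 237 = 0011101101.
R = 237 + (-82) = 155 = 0010011011
R = NOT 0010011011 = 1101100100 = -156
R = −(-156) = 156 = 0010011100

156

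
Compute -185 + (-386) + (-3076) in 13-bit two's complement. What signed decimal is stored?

-3647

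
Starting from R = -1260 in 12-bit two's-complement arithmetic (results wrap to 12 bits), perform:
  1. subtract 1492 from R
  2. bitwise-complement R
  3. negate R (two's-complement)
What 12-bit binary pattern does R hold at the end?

Start: R = -1260 = 101100010100.
R = -1260 − 1492 = -2752; wraps to 1344 = 010101000000
R = NOT 010101000000 = 101010111111 = -1345
R = −(-1345) = 1345 = 010101000001

010101000001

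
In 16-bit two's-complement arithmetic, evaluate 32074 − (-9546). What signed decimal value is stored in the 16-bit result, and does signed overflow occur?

32074 → 0111110101001010
-9546 → 1101101010110110
Subtract via negate-and-add: invert 1101101010110110 + 1 = 0010010101001010 (i.e. 9546).
  0111110101001010
+ 0010010101001010
= 1010001010010100
Result 1010001010010100: MSB = 1 → 41620 − 65536 = -23916.
Both addends (after negating the subtrahend) are non-negative but the stored result is negative: signed overflow. The true value 32074 − (-9546) = 41620 lies outside [-32768, 32767].

-23916; overflow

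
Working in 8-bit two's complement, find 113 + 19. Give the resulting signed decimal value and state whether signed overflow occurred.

113 → 01110001
19 → 00010011
  01110001
+ 00010011
= 10000100
Result 10000100: MSB = 1 → 132 − 256 = -124.
Both addends are non-negative but the stored result is negative: signed overflow. The true value 113 + 19 = 132 lies outside [-128, 127].

-124; overflow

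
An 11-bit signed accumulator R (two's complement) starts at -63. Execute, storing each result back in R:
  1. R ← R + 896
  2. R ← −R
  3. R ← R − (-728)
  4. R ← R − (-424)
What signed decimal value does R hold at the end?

Start: R = -63 = 11111000001.
R = -63 + 896 = 833 = 01101000001
R = −(833) = -833 = 10010111111
R = -833 − (-728) = -105 = 11110010111
R = -105 − (-424) = 319 = 00100111111

319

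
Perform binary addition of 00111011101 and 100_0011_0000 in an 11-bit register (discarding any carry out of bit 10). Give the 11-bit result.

11000001101

  00111011101
+ 10000110000
= 11000001101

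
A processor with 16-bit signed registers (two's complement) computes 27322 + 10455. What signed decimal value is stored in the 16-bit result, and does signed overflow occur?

27322 → 0110101010111010
10455 → 0010100011010111
  0110101010111010
+ 0010100011010111
= 1001001110010001
Result 1001001110010001: MSB = 1 → 37777 − 65536 = -27759.
Both addends are non-negative but the stored result is negative: signed overflow. The true value 27322 + 10455 = 37777 lies outside [-32768, 32767].

-27759; overflow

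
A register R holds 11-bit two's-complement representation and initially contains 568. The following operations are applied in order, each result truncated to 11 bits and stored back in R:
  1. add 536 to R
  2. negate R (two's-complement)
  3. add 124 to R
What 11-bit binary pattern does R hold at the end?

10000101100

Start: R = 568 = 01000111000.
R = 568 + 536 = 1104; wraps to -944 = 10001010000
R = −(-944) = 944 = 01110110000
R = 944 + 124 = 1068; wraps to -980 = 10000101100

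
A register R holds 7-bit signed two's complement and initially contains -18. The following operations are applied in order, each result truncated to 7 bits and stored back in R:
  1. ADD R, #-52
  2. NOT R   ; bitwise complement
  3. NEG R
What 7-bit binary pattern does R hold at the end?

Start: R = -18 = 1101110.
R = -18 + (-52) = -70; wraps to 58 = 0111010
R = NOT 0111010 = 1000101 = -59
R = −(-59) = 59 = 0111011

0111011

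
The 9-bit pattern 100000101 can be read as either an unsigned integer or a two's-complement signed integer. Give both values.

unsigned = 261, signed = -251

Unsigned: 100000101 = 261.
Signed: MSB=1 → 261 − 512 = -251.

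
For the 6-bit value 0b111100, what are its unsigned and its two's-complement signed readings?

unsigned = 60, signed = -4

Unsigned: 111100 = 60.
Signed: MSB=1 → 60 − 64 = -4.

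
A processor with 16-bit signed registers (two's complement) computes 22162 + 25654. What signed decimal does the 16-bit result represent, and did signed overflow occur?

22162 → 0101011010010010
25654 → 0110010000110110
  0101011010010010
+ 0110010000110110
= 1011101011001000
Result 1011101011001000: MSB = 1 → 47816 − 65536 = -17720.
Both addends are non-negative but the stored result is negative: signed overflow. The true value 22162 + 25654 = 47816 lies outside [-32768, 32767].

-17720; overflow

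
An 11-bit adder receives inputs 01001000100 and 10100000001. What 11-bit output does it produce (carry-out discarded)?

11101000101

  01001000100
+ 10100000001
= 11101000101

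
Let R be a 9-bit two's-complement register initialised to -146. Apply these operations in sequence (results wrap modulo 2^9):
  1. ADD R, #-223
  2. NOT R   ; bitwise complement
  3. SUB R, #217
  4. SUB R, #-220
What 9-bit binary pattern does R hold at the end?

Start: R = -146 = 101101110.
R = -146 + (-223) = -369; wraps to 143 = 010001111
R = NOT 010001111 = 101110000 = -144
R = -144 − 217 = -361; wraps to 151 = 010010111
R = 151 − (-220) = 371; wraps to -141 = 101110011

101110011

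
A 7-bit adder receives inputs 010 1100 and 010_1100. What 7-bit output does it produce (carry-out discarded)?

  0101100
+ 0101100
= 1011000

1011000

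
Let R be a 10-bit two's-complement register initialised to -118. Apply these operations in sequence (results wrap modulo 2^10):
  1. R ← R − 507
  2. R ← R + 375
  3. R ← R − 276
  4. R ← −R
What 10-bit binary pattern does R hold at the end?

1000001110

Start: R = -118 = 1110001010.
R = -118 − 507 = -625; wraps to 399 = 0110001111
R = 399 + 375 = 774; wraps to -250 = 1100000110
R = -250 − 276 = -526; wraps to 498 = 0111110010
R = −(498) = -498 = 1000001110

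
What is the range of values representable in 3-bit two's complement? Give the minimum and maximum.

min = -4, max = 3

Minimum: −2^2 = -4.
Maximum: 2^2 − 1 = 3.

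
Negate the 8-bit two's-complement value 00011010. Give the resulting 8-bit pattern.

Invert: 11100101. Add 1: 11100110.
Check: 00011010 = 26, 11100110 = -26.

11100110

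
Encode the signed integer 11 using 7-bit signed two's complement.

11 is non-negative, so write it directly in 7 bits: 0001011.

0001011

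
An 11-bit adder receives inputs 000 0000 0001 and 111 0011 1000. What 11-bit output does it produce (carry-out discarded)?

11100111001

  00000000001
+ 11100111000
= 11100111001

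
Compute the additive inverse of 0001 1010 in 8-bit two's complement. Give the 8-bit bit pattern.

11100110

Invert: 11100101. Add 1: 11100110.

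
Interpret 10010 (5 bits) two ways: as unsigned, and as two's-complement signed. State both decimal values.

Unsigned: 10010 = 18.
Signed: MSB=1 → 18 − 32 = -14.

unsigned = 18, signed = -14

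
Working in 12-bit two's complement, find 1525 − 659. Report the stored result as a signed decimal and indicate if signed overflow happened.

866; no overflow

1525 → 010111110101
659 → 001010010011
Subtract via negate-and-add: invert 001010010011 + 1 = 110101101101 (i.e. -659).
  010111110101
+ 110101101101
= 001101100010  (discard carry-out 1)
Result 001101100010: MSB = 0 → value 866.
Addends (after negating the subtrahend) have opposite signs, so signed overflow cannot occur.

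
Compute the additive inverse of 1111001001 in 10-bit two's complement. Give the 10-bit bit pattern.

Invert: 0000110110. Add 1: 0000110111.
Check: 1111001001 = -55, 0000110111 = 55.

0000110111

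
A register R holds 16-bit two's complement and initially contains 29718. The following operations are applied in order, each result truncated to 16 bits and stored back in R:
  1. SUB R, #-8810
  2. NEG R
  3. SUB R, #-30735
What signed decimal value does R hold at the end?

Start: R = 29718 = 0111010000010110.
R = 29718 − (-8810) = 38528; wraps to -27008 = 1001011010000000
R = −(-27008) = 27008 = 0110100110000000
R = 27008 − (-30735) = 57743; wraps to -7793 = 1110000110001111

-7793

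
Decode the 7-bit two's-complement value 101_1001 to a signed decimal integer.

-39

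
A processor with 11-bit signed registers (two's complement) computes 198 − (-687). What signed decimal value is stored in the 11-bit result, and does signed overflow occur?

885; no overflow

198 → 00011000110
-687 → 10101010001
Subtract via negate-and-add: invert 10101010001 + 1 = 01010101111 (i.e. 687).
  00011000110
+ 01010101111
= 01101110101
Result 01101110101: MSB = 0 → value 885.
Both addends (after negating the subtrahend) are non-negative and so is the stored result: no signed overflow.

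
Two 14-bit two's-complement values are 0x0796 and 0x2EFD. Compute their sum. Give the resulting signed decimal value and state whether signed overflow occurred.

-2413; no overflow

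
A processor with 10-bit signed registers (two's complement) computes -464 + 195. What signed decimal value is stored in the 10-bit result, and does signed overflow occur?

-269; no overflow

-464 → 1000110000
195 → 0011000011
  1000110000
+ 0011000011
= 1011110011
Result 1011110011: MSB = 1 → 755 − 1024 = -269.
Addends have opposite signs, so signed overflow cannot occur.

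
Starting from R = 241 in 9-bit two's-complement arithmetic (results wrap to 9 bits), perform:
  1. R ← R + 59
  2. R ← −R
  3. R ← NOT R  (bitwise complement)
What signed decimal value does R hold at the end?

-213

Start: R = 241 = 011110001.
R = 241 + 59 = 300; wraps to -212 = 100101100
R = −(-212) = 212 = 011010100
R = NOT 011010100 = 100101011 = -213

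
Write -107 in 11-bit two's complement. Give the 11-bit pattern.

11110010101

|-107| = 107 = 00001101011 in 11 bits.
Invert the bits: 11110010100. Add 1: 11110010101.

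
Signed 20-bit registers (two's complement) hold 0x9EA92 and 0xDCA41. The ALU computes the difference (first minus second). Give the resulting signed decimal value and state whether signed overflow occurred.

-253871; no overflow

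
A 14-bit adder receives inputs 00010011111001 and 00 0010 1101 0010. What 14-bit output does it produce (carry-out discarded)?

  00010011111001
+ 00001011010010
= 00011111001011

00011111001011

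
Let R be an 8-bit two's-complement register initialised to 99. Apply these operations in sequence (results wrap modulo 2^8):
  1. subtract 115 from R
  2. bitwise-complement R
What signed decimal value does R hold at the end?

Start: R = 99 = 01100011.
R = 99 − 115 = -16 = 11110000
R = NOT 11110000 = 00001111 = 15

15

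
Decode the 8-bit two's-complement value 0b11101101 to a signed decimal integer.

-19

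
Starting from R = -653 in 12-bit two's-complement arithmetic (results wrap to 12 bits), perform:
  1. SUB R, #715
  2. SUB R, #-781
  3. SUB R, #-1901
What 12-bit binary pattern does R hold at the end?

010100100010

Start: R = -653 = 110101110011.
R = -653 − 715 = -1368 = 101010101000
R = -1368 − (-781) = -587 = 110110110101
R = -587 − (-1901) = 1314 = 010100100010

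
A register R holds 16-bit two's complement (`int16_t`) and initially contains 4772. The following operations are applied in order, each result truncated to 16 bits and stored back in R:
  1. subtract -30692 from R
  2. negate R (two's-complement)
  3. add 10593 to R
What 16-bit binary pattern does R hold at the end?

1001111011011001

Start: R = 4772 = 0001001010100100.
R = 4772 − (-30692) = 35464; wraps to -30072 = 1000101010001000
R = −(-30072) = 30072 = 0111010101111000
R = 30072 + 10593 = 40665; wraps to -24871 = 1001111011011001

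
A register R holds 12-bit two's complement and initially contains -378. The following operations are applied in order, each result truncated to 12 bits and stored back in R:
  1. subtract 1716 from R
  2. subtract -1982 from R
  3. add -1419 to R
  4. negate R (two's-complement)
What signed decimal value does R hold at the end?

Start: R = -378 = 111010000110.
R = -378 − 1716 = -2094; wraps to 2002 = 011111010010
R = 2002 − (-1982) = 3984; wraps to -112 = 111110010000
R = -112 + (-1419) = -1531 = 101000000101
R = −(-1531) = 1531 = 010111111011

1531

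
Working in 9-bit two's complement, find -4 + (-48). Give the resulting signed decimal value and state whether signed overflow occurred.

-52; no overflow

-4 → 111111100
-48 → 111010000
  111111100
+ 111010000
= 111001100  (discard carry-out 1)
Result 111001100: MSB = 1 → 460 − 512 = -52.
Both addends are negative and so is the stored result: no signed overflow.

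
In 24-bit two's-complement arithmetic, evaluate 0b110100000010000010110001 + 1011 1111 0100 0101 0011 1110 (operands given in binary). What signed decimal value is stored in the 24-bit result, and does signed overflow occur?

0b110100000010000010110001 → 110100000010000010110001 = -3137359 (signed)
1011 1111 0100 0101 0011 1110 → 101111110100010100111110 = -4242114 (signed)
  110100000010000010110001
+ 101111110100010100111110
= 100011110110010111101111  (discard carry-out 1)
Result 100011110110010111101111: MSB = 1 → 9397743 − 16777216 = -7379473.
Both addends are negative and so is the stored result: no signed overflow.

-7379473; no overflow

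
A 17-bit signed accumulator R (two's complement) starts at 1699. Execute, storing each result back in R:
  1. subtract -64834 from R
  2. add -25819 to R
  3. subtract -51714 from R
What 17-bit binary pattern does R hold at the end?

Start: R = 1699 = 00000011010100011.
R = 1699 − (-64834) = 66533; wraps to -64539 = 10000001111100101
R = -64539 + (-25819) = -90358; wraps to 40714 = 01001111100001010
R = 40714 − (-51714) = 92428; wraps to -38644 = 10110100100001100

10110100100001100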